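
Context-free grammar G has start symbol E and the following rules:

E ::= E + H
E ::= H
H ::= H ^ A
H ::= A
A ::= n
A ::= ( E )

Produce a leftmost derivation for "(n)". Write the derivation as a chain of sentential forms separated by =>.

E => H   [E ::= H]
H => A   [H ::= A]
A => (E)   [A ::= ( E )]
(E) => (H)   [E ::= H]
(H) => (A)   [H ::= A]
(A) => (n)   [A ::= n]

E => H => A => (E) => (H) => (A) => (n)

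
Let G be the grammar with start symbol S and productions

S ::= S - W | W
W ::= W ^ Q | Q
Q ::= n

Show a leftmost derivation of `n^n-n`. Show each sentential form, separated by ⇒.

S⇒S-W⇒W-W⇒W^Q-W⇒Q^Q-W⇒n^Q-W⇒n^n-W⇒n^n-Q⇒n^n-n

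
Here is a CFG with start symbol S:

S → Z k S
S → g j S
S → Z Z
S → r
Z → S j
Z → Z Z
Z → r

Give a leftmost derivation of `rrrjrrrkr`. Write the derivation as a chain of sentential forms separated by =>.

S => ZkS   [S → Z k S]
ZkS => ZZkS   [Z → Z Z]
ZZkS => ZZZkS   [Z → Z Z]
ZZZkS => ZZZZkS   [Z → Z Z]
ZZZZkS => SjZZZkS   [Z → S j]
SjZZZkS => ZZjZZZkS   [S → Z Z]
ZZjZZZkS => ZZZjZZZkS   [Z → Z Z]
ZZZjZZZkS => rZZjZZZkS   [Z → r]
rZZjZZZkS => rrZjZZZkS   [Z → r]
rrZjZZZkS => rrrjZZZkS   [Z → r]
rrrjZZZkS => rrrjrZZkS   [Z → r]
rrrjrZZkS => rrrjrrZkS   [Z → r]
rrrjrrZkS => rrrjrrrkS   [Z → r]
rrrjrrrkS => rrrjrrrkr   [S → r]

S=>ZkS=>ZZkS=>ZZZkS=>ZZZZkS=>SjZZZkS=>ZZjZZZkS=>ZZZjZZZkS=>rZZjZZZkS=>rrZjZZZkS=>rrrjZZZkS=>rrrjrZZkS=>rrrjrrZkS=>rrrjrrrkS=>rrrjrrrkr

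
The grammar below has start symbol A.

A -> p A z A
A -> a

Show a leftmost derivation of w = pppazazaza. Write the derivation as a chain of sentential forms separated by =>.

A => pAzA => ppAzAzA => pppAzAzAzA => pppazAzAzA => pppazazAzA => pppazazazA => pppazazaza

A => pAzA   [A -> p A z A]
pAzA => ppAzAzA   [A -> p A z A]
ppAzAzA => pppAzAzAzA   [A -> p A z A]
pppAzAzAzA => pppazAzAzA   [A -> a]
pppazAzAzA => pppazazAzA   [A -> a]
pppazazAzA => pppazazazA   [A -> a]
pppazazazA => pppazazaza   [A -> a]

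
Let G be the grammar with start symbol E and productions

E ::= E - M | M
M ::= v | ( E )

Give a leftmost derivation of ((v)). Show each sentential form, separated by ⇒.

E ⇒ M   [E ::= M]
M ⇒ (E)   [M ::= ( E )]
(E) ⇒ (M)   [E ::= M]
(M) ⇒ ((E))   [M ::= ( E )]
((E)) ⇒ ((M))   [E ::= M]
((M)) ⇒ ((v))   [M ::= v]

E ⇒ M ⇒ (E) ⇒ (M) ⇒ ((E)) ⇒ ((M)) ⇒ ((v))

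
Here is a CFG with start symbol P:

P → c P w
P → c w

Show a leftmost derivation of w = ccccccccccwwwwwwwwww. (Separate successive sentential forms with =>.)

P => cPw   [P → c P w]
cPw => ccPww   [P → c P w]
ccPww => cccPwww   [P → c P w]
cccPwww => ccccPwwww   [P → c P w]
ccccPwwww => cccccPwwwww   [P → c P w]
cccccPwwwww => ccccccPwwwwww   [P → c P w]
ccccccPwwwwww => cccccccPwwwwwww   [P → c P w]
cccccccPwwwwwww => ccccccccPwwwwwwww   [P → c P w]
ccccccccPwwwwwwww => cccccccccPwwwwwwwww   [P → c P w]
cccccccccPwwwwwwwww => ccccccccccwwwwwwwwww   [P → c w]

P => cPw => ccPww => cccPwww => ccccPwwww => cccccPwwwww => ccccccPwwwwww => cccccccPwwwwwww => ccccccccPwwwwwwww => cccccccccPwwwwwwwww => ccccccccccwwwwwwwwww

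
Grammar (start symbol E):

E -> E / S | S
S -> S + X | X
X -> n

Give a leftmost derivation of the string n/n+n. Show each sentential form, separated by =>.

E => E/S => S/S => X/S => n/S => n/S+X => n/X+X => n/n+X => n/n+n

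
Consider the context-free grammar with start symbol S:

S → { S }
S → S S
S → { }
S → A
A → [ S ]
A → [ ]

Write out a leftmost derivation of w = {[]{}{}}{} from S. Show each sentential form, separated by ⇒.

S ⇒ SS   [S → S S]
SS ⇒ {S}S   [S → { S }]
{S}S ⇒ {SS}S   [S → S S]
{SS}S ⇒ {AS}S   [S → A]
{AS}S ⇒ {[]S}S   [A → [ ]]
{[]S}S ⇒ {[]SS}S   [S → S S]
{[]SS}S ⇒ {[]{}S}S   [S → { }]
{[]{}S}S ⇒ {[]{}{}}S   [S → { }]
{[]{}{}}S ⇒ {[]{}{}}{}   [S → { }]

S⇒SS⇒{S}S⇒{SS}S⇒{AS}S⇒{[]S}S⇒{[]SS}S⇒{[]{}S}S⇒{[]{}{}}S⇒{[]{}{}}{}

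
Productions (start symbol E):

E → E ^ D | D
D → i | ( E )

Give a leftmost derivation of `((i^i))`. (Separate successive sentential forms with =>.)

E => D => (E) => (D) => ((E)) => ((E^D)) => ((D^D)) => ((i^D)) => ((i^i))

E => D   [E → D]
D => (E)   [D → ( E )]
(E) => (D)   [E → D]
(D) => ((E))   [D → ( E )]
((E)) => ((E^D))   [E → E ^ D]
((E^D)) => ((D^D))   [E → D]
((D^D)) => ((i^D))   [D → i]
((i^D)) => ((i^i))   [D → i]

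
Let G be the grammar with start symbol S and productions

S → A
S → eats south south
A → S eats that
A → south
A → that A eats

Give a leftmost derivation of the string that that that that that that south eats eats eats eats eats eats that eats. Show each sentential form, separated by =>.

S => A => that A eats => that S eats that eats => that A eats that eats => that that A eats eats that eats => that that that A eats eats eats that eats => that that that that A eats eats eats eats that eats => that that that that that A eats eats eats eats eats that eats => that that that that that that A eats eats eats eats eats eats that eats => that that that that that that south eats eats eats eats eats eats that eats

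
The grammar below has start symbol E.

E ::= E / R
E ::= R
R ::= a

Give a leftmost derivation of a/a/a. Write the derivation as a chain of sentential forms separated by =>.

E => E/R => E/R/R => R/R/R => a/R/R => a/a/R => a/a/a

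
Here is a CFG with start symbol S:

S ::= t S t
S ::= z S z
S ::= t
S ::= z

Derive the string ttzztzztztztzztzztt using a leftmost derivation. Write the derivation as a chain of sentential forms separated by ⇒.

S ⇒ tSt   [S ::= t S t]
tSt ⇒ ttStt   [S ::= t S t]
ttStt ⇒ ttzSztt   [S ::= z S z]
ttzSztt ⇒ ttzzSzztt   [S ::= z S z]
ttzzSzztt ⇒ ttzztStzztt   [S ::= t S t]
ttzztStzztt ⇒ ttzztzSztzztt   [S ::= z S z]
ttzztzSztzztt ⇒ ttzztzzSzztzztt   [S ::= z S z]
ttzztzzSzztzztt ⇒ ttzztzztStzztzztt   [S ::= t S t]
ttzztzztStzztzztt ⇒ ttzztzztzSztzztzztt   [S ::= z S z]
ttzztzztzSztzztzztt ⇒ ttzztzztztztzztzztt   [S ::= t]

S ⇒ tSt ⇒ ttStt ⇒ ttzSztt ⇒ ttzzSzztt ⇒ ttzztStzztt ⇒ ttzztzSztzztt ⇒ ttzztzzSzztzztt ⇒ ttzztzztStzztzztt ⇒ ttzztzztzSztzztzztt ⇒ ttzztzztztztzztzztt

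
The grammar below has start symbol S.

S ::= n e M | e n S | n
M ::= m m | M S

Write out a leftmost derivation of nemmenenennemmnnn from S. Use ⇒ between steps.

S ⇒ neM ⇒ neMS ⇒ neMSS ⇒ neMSSS ⇒ nemmSSS ⇒ nemmenSSS ⇒ nemmenenSSS ⇒ nemmenenenSSS ⇒ nemmenenenneMSS ⇒ nemmenenenneMSSS ⇒ nemmenenennemmSSS ⇒ nemmenenennemmnSS ⇒ nemmenenennemmnnS ⇒ nemmenenennemmnnn

S ⇒ neM   [S ::= n e M]
neM ⇒ neMS   [M ::= M S]
neMS ⇒ neMSS   [M ::= M S]
neMSS ⇒ neMSSS   [M ::= M S]
neMSSS ⇒ nemmSSS   [M ::= m m]
nemmSSS ⇒ nemmenSSS   [S ::= e n S]
nemmenSSS ⇒ nemmenenSSS   [S ::= e n S]
nemmenenSSS ⇒ nemmenenenSSS   [S ::= e n S]
nemmenenenSSS ⇒ nemmenenenneMSS   [S ::= n e M]
nemmenenenneMSS ⇒ nemmenenenneMSSS   [M ::= M S]
nemmenenenneMSSS ⇒ nemmenenennemmSSS   [M ::= m m]
nemmenenennemmSSS ⇒ nemmenenennemmnSS   [S ::= n]
nemmenenennemmnSS ⇒ nemmenenennemmnnS   [S ::= n]
nemmenenennemmnnS ⇒ nemmenenennemmnnn   [S ::= n]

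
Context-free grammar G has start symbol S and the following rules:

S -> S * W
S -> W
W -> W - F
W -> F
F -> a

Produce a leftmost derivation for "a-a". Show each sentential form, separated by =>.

S => W => W-F => F-F => a-F => a-a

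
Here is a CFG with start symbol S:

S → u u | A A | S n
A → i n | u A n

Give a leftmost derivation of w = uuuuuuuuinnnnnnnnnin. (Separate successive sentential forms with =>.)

S => AA => uAnA => uuAnnA => uuuAnnnA => uuuuAnnnnA => uuuuuAnnnnnA => uuuuuuAnnnnnnA => uuuuuuuAnnnnnnnA => uuuuuuuuAnnnnnnnnA => uuuuuuuuinnnnnnnnnA => uuuuuuuuinnnnnnnnnin

S => AA   [S → A A]
AA => uAnA   [A → u A n]
uAnA => uuAnnA   [A → u A n]
uuAnnA => uuuAnnnA   [A → u A n]
uuuAnnnA => uuuuAnnnnA   [A → u A n]
uuuuAnnnnA => uuuuuAnnnnnA   [A → u A n]
uuuuuAnnnnnA => uuuuuuAnnnnnnA   [A → u A n]
uuuuuuAnnnnnnA => uuuuuuuAnnnnnnnA   [A → u A n]
uuuuuuuAnnnnnnnA => uuuuuuuuAnnnnnnnnA   [A → u A n]
uuuuuuuuAnnnnnnnnA => uuuuuuuuinnnnnnnnnA   [A → i n]
uuuuuuuuinnnnnnnnnA => uuuuuuuuinnnnnnnnnin   [A → i n]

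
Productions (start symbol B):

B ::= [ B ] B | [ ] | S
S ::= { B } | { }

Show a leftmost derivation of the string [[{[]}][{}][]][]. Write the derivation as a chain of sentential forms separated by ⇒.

B ⇒ [B]B   [B ::= [ B ] B]
[B]B ⇒ [[B]B]B   [B ::= [ B ] B]
[[B]B]B ⇒ [[S]B]B   [B ::= S]
[[S]B]B ⇒ [[{B}]B]B   [S ::= { B }]
[[{B}]B]B ⇒ [[{[]}]B]B   [B ::= [ ]]
[[{[]}]B]B ⇒ [[{[]}][B]B]B   [B ::= [ B ] B]
[[{[]}][B]B]B ⇒ [[{[]}][S]B]B   [B ::= S]
[[{[]}][S]B]B ⇒ [[{[]}][{}]B]B   [S ::= { }]
[[{[]}][{}]B]B ⇒ [[{[]}][{}][]]B   [B ::= [ ]]
[[{[]}][{}][]]B ⇒ [[{[]}][{}][]][]   [B ::= [ ]]

B ⇒ [B]B ⇒ [[B]B]B ⇒ [[S]B]B ⇒ [[{B}]B]B ⇒ [[{[]}]B]B ⇒ [[{[]}][B]B]B ⇒ [[{[]}][S]B]B ⇒ [[{[]}][{}]B]B ⇒ [[{[]}][{}][]]B ⇒ [[{[]}][{}][]][]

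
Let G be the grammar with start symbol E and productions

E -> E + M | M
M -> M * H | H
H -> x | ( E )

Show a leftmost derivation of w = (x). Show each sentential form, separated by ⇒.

E ⇒ M   [E -> M]
M ⇒ H   [M -> H]
H ⇒ (E)   [H -> ( E )]
(E) ⇒ (M)   [E -> M]
(M) ⇒ (H)   [M -> H]
(H) ⇒ (x)   [H -> x]

E⇒M⇒H⇒(E)⇒(M)⇒(H)⇒(x)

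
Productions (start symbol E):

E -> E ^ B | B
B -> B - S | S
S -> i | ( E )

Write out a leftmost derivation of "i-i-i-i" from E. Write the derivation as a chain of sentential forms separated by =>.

E => B => B-S => B-S-S => B-S-S-S => S-S-S-S => i-S-S-S => i-i-S-S => i-i-i-S => i-i-i-i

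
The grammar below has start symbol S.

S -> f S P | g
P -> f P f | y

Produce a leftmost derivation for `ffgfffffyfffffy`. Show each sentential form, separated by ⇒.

S ⇒ fSP   [S -> f S P]
fSP ⇒ ffSPP   [S -> f S P]
ffSPP ⇒ ffgPP   [S -> g]
ffgPP ⇒ ffgfPfP   [P -> f P f]
ffgfPfP ⇒ ffgffPffP   [P -> f P f]
ffgffPffP ⇒ ffgfffPfffP   [P -> f P f]
ffgfffPfffP ⇒ ffgffffPffffP   [P -> f P f]
ffgffffPffffP ⇒ ffgfffffPfffffP   [P -> f P f]
ffgfffffPfffffP ⇒ ffgfffffyfffffP   [P -> y]
ffgfffffyfffffP ⇒ ffgfffffyfffffy   [P -> y]

S⇒fSP⇒ffSPP⇒ffgPP⇒ffgfPfP⇒ffgffPffP⇒ffgfffPfffP⇒ffgffffPffffP⇒ffgfffffPfffffP⇒ffgfffffyfffffP⇒ffgfffffyfffffy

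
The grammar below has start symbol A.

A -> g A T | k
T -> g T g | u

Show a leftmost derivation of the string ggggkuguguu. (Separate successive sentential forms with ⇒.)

A⇒gAT⇒ggATT⇒gggATTT⇒ggggATTTT⇒ggggkTTTT⇒ggggkuTTT⇒ggggkugTgTT⇒ggggkugugTT⇒ggggkuguguT⇒ggggkuguguu

A ⇒ gAT   [A -> g A T]
gAT ⇒ ggATT   [A -> g A T]
ggATT ⇒ gggATTT   [A -> g A T]
gggATTT ⇒ ggggATTTT   [A -> g A T]
ggggATTTT ⇒ ggggkTTTT   [A -> k]
ggggkTTTT ⇒ ggggkuTTT   [T -> u]
ggggkuTTT ⇒ ggggkugTgTT   [T -> g T g]
ggggkugTgTT ⇒ ggggkugugTT   [T -> u]
ggggkugugTT ⇒ ggggkuguguT   [T -> u]
ggggkuguguT ⇒ ggggkuguguu   [T -> u]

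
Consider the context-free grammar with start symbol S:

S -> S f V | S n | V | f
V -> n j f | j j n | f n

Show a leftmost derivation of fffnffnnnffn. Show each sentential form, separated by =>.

S => SfV => SnfV => SnnfV => SfVnnfV => SfVfVnnfV => ffVfVnnfV => fffnfVnnfV => fffnffnnnfV => fffnffnnnffn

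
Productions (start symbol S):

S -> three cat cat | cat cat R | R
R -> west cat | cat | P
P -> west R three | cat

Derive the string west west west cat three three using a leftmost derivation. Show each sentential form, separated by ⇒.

S ⇒ R ⇒ P ⇒ west R three ⇒ west P three ⇒ west west R three three ⇒ west west west cat three three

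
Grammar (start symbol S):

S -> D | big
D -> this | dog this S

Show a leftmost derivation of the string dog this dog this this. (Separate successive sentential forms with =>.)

S => D   [S -> D]
D => dog this S   [D -> dog this S]
dog this S => dog this D   [S -> D]
dog this D => dog this dog this S   [D -> dog this S]
dog this dog this S => dog this dog this D   [S -> D]
dog this dog this D => dog this dog this this   [D -> this]

S => D => dog this S => dog this D => dog this dog this S => dog this dog this D => dog this dog this this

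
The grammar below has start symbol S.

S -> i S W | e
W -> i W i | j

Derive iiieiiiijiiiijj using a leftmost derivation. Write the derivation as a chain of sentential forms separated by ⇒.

S ⇒ iSW ⇒ iiSWW ⇒ iiiSWWW ⇒ iiieWWW ⇒ iiieiWiWW ⇒ iiieiiWiiWW ⇒ iiieiiiWiiiWW ⇒ iiieiiiiWiiiiWW ⇒ iiieiiiijiiiiWW ⇒ iiieiiiijiiiijW ⇒ iiieiiiijiiiijj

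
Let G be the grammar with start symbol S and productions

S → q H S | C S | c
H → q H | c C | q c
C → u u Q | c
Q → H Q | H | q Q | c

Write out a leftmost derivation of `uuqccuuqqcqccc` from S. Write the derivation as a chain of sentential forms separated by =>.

S => CS   [S → C S]
CS => uuQS   [C → u u Q]
uuQS => uuHQS   [Q → H Q]
uuHQS => uuqcQS   [H → q c]
uuqcQS => uuqcHQS   [Q → H Q]
uuqcHQS => uuqccCQS   [H → c C]
uuqccCQS => uuqccuuQQS   [C → u u Q]
uuqccuuQQS => uuqccuuqQQS   [Q → q Q]
uuqccuuqQQS => uuqccuuqHQS   [Q → H]
uuqccuuqHQS => uuqccuuqqcQS   [H → q c]
uuqccuuqqcQS => uuqccuuqqcHQS   [Q → H Q]
uuqccuuqqcHQS => uuqccuuqqcqcQS   [H → q c]
uuqccuuqqcqcQS => uuqccuuqqcqccS   [Q → c]
uuqccuuqqcqccS => uuqccuuqqcqccc   [S → c]

S=>CS=>uuQS=>uuHQS=>uuqcQS=>uuqcHQS=>uuqccCQS=>uuqccuuQQS=>uuqccuuqQQS=>uuqccuuqHQS=>uuqccuuqqcQS=>uuqccuuqqcHQS=>uuqccuuqqcqcQS=>uuqccuuqqcqccS=>uuqccuuqqcqccc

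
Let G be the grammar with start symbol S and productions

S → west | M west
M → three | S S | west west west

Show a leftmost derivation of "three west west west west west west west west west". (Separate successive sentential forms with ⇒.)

S ⇒ M west ⇒ S S west ⇒ M west S west ⇒ S S west S west ⇒ M west S west S west ⇒ S S west S west S west ⇒ M west S west S west S west ⇒ S S west S west S west S west ⇒ M west S west S west S west S west ⇒ three west S west S west S west S west ⇒ three west west west S west S west S west ⇒ three west west west west west S west S west ⇒ three west west west west west west west S west ⇒ three west west west west west west west west west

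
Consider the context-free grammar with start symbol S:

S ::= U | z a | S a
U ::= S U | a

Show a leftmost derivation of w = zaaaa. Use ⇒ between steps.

S ⇒ U   [S ::= U]
U ⇒ SU   [U ::= S U]
SU ⇒ SaU   [S ::= S a]
SaU ⇒ zaaU   [S ::= z a]
zaaU ⇒ zaaSU   [U ::= S U]
zaaSU ⇒ zaaUU   [S ::= U]
zaaUU ⇒ zaaaU   [U ::= a]
zaaaU ⇒ zaaaa   [U ::= a]

S ⇒ U ⇒ SU ⇒ SaU ⇒ zaaU ⇒ zaaSU ⇒ zaaUU ⇒ zaaaU ⇒ zaaaa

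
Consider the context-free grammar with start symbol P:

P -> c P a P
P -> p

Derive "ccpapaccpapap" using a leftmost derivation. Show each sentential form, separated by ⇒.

P⇒cPaP⇒ccPaPaP⇒ccpaPaP⇒ccpapaP⇒ccpapacPaP⇒ccpapaccPaPaP⇒ccpapaccpaPaP⇒ccpapaccpapaP⇒ccpapaccpapap

P ⇒ cPaP   [P -> c P a P]
cPaP ⇒ ccPaPaP   [P -> c P a P]
ccPaPaP ⇒ ccpaPaP   [P -> p]
ccpaPaP ⇒ ccpapaP   [P -> p]
ccpapaP ⇒ ccpapacPaP   [P -> c P a P]
ccpapacPaP ⇒ ccpapaccPaPaP   [P -> c P a P]
ccpapaccPaPaP ⇒ ccpapaccpaPaP   [P -> p]
ccpapaccpaPaP ⇒ ccpapaccpapaP   [P -> p]
ccpapaccpapaP ⇒ ccpapaccpapap   [P -> p]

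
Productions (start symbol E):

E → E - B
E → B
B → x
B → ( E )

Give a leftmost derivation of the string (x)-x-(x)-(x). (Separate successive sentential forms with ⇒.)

E ⇒ E-B ⇒ E-B-B ⇒ E-B-B-B ⇒ B-B-B-B ⇒ (E)-B-B-B ⇒ (B)-B-B-B ⇒ (x)-B-B-B ⇒ (x)-x-B-B ⇒ (x)-x-(E)-B ⇒ (x)-x-(B)-B ⇒ (x)-x-(x)-B ⇒ (x)-x-(x)-(E) ⇒ (x)-x-(x)-(B) ⇒ (x)-x-(x)-(x)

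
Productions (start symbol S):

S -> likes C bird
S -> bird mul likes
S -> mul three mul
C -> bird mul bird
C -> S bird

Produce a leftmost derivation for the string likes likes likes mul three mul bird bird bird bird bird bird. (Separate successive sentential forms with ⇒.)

S ⇒ likes C bird ⇒ likes S bird bird ⇒ likes likes C bird bird bird ⇒ likes likes S bird bird bird bird ⇒ likes likes likes C bird bird bird bird bird ⇒ likes likes likes S bird bird bird bird bird bird ⇒ likes likes likes mul three mul bird bird bird bird bird bird

S ⇒ likes C bird   [S -> likes C bird]
likes C bird ⇒ likes S bird bird   [C -> S bird]
likes S bird bird ⇒ likes likes C bird bird bird   [S -> likes C bird]
likes likes C bird bird bird ⇒ likes likes S bird bird bird bird   [C -> S bird]
likes likes S bird bird bird bird ⇒ likes likes likes C bird bird bird bird bird   [S -> likes C bird]
likes likes likes C bird bird bird bird bird ⇒ likes likes likes S bird bird bird bird bird bird   [C -> S bird]
likes likes likes S bird bird bird bird bird bird ⇒ likes likes likes mul three mul bird bird bird bird bird bird   [S -> mul three mul]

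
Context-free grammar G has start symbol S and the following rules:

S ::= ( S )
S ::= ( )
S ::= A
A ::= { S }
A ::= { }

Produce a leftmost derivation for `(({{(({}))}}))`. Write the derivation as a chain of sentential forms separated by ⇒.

S⇒(S)⇒((S))⇒((A))⇒(({S}))⇒(({A}))⇒(({{S}}))⇒(({{(S)}}))⇒(({{((S))}}))⇒(({{((A))}}))⇒(({{(({}))}}))

S ⇒ (S)   [S ::= ( S )]
(S) ⇒ ((S))   [S ::= ( S )]
((S)) ⇒ ((A))   [S ::= A]
((A)) ⇒ (({S}))   [A ::= { S }]
(({S})) ⇒ (({A}))   [S ::= A]
(({A})) ⇒ (({{S}}))   [A ::= { S }]
(({{S}})) ⇒ (({{(S)}}))   [S ::= ( S )]
(({{(S)}})) ⇒ (({{((S))}}))   [S ::= ( S )]
(({{((S))}})) ⇒ (({{((A))}}))   [S ::= A]
(({{((A))}})) ⇒ (({{(({}))}}))   [A ::= { }]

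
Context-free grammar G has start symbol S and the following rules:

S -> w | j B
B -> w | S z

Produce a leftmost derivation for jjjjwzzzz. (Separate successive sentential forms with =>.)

S=>jB=>jSz=>jjBz=>jjSzz=>jjjBzz=>jjjSzzz=>jjjjBzzz=>jjjjSzzzz=>jjjjwzzzz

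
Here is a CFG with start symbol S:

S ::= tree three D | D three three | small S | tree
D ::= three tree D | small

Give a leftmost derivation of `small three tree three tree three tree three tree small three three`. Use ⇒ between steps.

S ⇒ small S   [S ::= small S]
small S ⇒ small D three three   [S ::= D three three]
small D three three ⇒ small three tree D three three   [D ::= three tree D]
small three tree D three three ⇒ small three tree three tree D three three   [D ::= three tree D]
small three tree three tree D three three ⇒ small three tree three tree three tree D three three   [D ::= three tree D]
small three tree three tree three tree D three three ⇒ small three tree three tree three tree three tree D three three   [D ::= three tree D]
small three tree three tree three tree three tree D three three ⇒ small three tree three tree three tree three tree small three three   [D ::= small]

S ⇒ small S ⇒ small D three three ⇒ small three tree D three three ⇒ small three tree three tree D three three ⇒ small three tree three tree three tree D three three ⇒ small three tree three tree three tree three tree D three three ⇒ small three tree three tree three tree three tree small three three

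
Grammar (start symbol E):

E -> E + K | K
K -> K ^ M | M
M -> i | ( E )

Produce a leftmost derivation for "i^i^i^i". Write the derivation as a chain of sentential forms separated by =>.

E => K => K^M => K^M^M => K^M^M^M => M^M^M^M => i^M^M^M => i^i^M^M => i^i^i^M => i^i^i^i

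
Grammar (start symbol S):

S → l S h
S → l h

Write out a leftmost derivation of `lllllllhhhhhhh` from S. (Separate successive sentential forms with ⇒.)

S⇒lSh⇒llShh⇒lllShhh⇒llllShhhh⇒lllllShhhhh⇒llllllShhhhhh⇒lllllllhhhhhhh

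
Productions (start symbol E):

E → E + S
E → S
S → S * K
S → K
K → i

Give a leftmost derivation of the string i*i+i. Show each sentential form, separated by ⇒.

E⇒E+S⇒S+S⇒S*K+S⇒K*K+S⇒i*K+S⇒i*i+S⇒i*i+K⇒i*i+i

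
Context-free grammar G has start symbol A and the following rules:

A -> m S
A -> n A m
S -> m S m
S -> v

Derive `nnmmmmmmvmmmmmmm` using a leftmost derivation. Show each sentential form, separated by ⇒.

A ⇒ nAm ⇒ nnAmm ⇒ nnmSmm ⇒ nnmmSmmm ⇒ nnmmmSmmmm ⇒ nnmmmmSmmmmm ⇒ nnmmmmmSmmmmmm ⇒ nnmmmmmmSmmmmmmm ⇒ nnmmmmmmvmmmmmmm

A ⇒ nAm   [A -> n A m]
nAm ⇒ nnAmm   [A -> n A m]
nnAmm ⇒ nnmSmm   [A -> m S]
nnmSmm ⇒ nnmmSmmm   [S -> m S m]
nnmmSmmm ⇒ nnmmmSmmmm   [S -> m S m]
nnmmmSmmmm ⇒ nnmmmmSmmmmm   [S -> m S m]
nnmmmmSmmmmm ⇒ nnmmmmmSmmmmmm   [S -> m S m]
nnmmmmmSmmmmmm ⇒ nnmmmmmmSmmmmmmm   [S -> m S m]
nnmmmmmmSmmmmmmm ⇒ nnmmmmmmvmmmmmmm   [S -> v]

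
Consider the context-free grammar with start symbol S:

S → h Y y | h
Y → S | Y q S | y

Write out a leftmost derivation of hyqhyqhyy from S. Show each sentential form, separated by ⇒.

S ⇒ hYy   [S → h Y y]
hYy ⇒ hYqSy   [Y → Y q S]
hYqSy ⇒ hyqSy   [Y → y]
hyqSy ⇒ hyqhYyy   [S → h Y y]
hyqhYyy ⇒ hyqhYqSyy   [Y → Y q S]
hyqhYqSyy ⇒ hyqhyqSyy   [Y → y]
hyqhyqSyy ⇒ hyqhyqhyy   [S → h]

S ⇒ hYy ⇒ hYqSy ⇒ hyqSy ⇒ hyqhYyy ⇒ hyqhYqSyy ⇒ hyqhyqSyy ⇒ hyqhyqhyy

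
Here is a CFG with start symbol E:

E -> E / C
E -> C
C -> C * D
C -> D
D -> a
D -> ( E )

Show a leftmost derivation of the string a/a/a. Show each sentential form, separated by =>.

E => E/C => E/C/C => C/C/C => D/C/C => a/C/C => a/D/C => a/a/C => a/a/D => a/a/a

E => E/C   [E -> E / C]
E/C => E/C/C   [E -> E / C]
E/C/C => C/C/C   [E -> C]
C/C/C => D/C/C   [C -> D]
D/C/C => a/C/C   [D -> a]
a/C/C => a/D/C   [C -> D]
a/D/C => a/a/C   [D -> a]
a/a/C => a/a/D   [C -> D]
a/a/D => a/a/a   [D -> a]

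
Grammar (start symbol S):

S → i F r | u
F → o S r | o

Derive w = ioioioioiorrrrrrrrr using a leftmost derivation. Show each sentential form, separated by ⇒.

S⇒iFr⇒ioSrr⇒ioiFrrr⇒ioioSrrrr⇒ioioiFrrrrr⇒ioioioSrrrrrr⇒ioioioiFrrrrrrr⇒ioioioioSrrrrrrrr⇒ioioioioiFrrrrrrrrr⇒ioioioioiorrrrrrrrr

S ⇒ iFr   [S → i F r]
iFr ⇒ ioSrr   [F → o S r]
ioSrr ⇒ ioiFrrr   [S → i F r]
ioiFrrr ⇒ ioioSrrrr   [F → o S r]
ioioSrrrr ⇒ ioioiFrrrrr   [S → i F r]
ioioiFrrrrr ⇒ ioioioSrrrrrr   [F → o S r]
ioioioSrrrrrr ⇒ ioioioiFrrrrrrr   [S → i F r]
ioioioiFrrrrrrr ⇒ ioioioioSrrrrrrrr   [F → o S r]
ioioioioSrrrrrrrr ⇒ ioioioioiFrrrrrrrrr   [S → i F r]
ioioioioiFrrrrrrrrr ⇒ ioioioioiorrrrrrrrr   [F → o]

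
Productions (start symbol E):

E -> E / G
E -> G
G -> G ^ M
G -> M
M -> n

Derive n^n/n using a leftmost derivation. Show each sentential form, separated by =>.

E => E/G   [E -> E / G]
E/G => G/G   [E -> G]
G/G => G^M/G   [G -> G ^ M]
G^M/G => M^M/G   [G -> M]
M^M/G => n^M/G   [M -> n]
n^M/G => n^n/G   [M -> n]
n^n/G => n^n/M   [G -> M]
n^n/M => n^n/n   [M -> n]

E=>E/G=>G/G=>G^M/G=>M^M/G=>n^M/G=>n^n/G=>n^n/M=>n^n/n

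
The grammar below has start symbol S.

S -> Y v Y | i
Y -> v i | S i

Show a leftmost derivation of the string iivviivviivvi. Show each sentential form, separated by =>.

S => YvY   [S -> Y v Y]
YvY => SivY   [Y -> S i]
SivY => YvYivY   [S -> Y v Y]
YvYivY => SivYivY   [Y -> S i]
SivYivY => YvYivYivY   [S -> Y v Y]
YvYivYivY => SivYivYivY   [Y -> S i]
SivYivYivY => iivYivYivY   [S -> i]
iivYivYivY => iivviivYivY   [Y -> v i]
iivviivYivY => iivviivviivY   [Y -> v i]
iivviivviivY => iivviivviivvi   [Y -> v i]

S=>YvY=>SivY=>YvYivY=>SivYivY=>YvYivYivY=>SivYivYivY=>iivYivYivY=>iivviivYivY=>iivviivviivY=>iivviivviivvi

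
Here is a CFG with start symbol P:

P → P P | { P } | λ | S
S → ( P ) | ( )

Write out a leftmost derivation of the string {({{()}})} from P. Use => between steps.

P => {P} => {S} => {(P)} => {({P})} => {({{P}})} => {({{PP}})} => {({{SP}})} => {({{()P}})} => {({{()}})}

P => {P}   [P → { P }]
{P} => {S}   [P → S]
{S} => {(P)}   [S → ( P )]
{(P)} => {({P})}   [P → { P }]
{({P})} => {({{P}})}   [P → { P }]
{({{P}})} => {({{PP}})}   [P → P P]
{({{PP}})} => {({{SP}})}   [P → S]
{({{SP}})} => {({{()P}})}   [S → ( )]
{({{()P}})} => {({{()}})}   [P → λ]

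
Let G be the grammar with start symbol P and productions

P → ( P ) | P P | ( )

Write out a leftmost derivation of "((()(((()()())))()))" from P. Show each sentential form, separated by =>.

P=>(P)=>((P))=>((PP))=>((PPP))=>((()PP))=>((()(P)P))=>((()((P))P))=>((()(((P)))P))=>((()(((PP)))P))=>((()(((PPP)))P))=>((()(((()PP)))P))=>((()(((()()P)))P))=>((()(((()()())))P))=>((()(((()()())))()))

P => (P)   [P → ( P )]
(P) => ((P))   [P → ( P )]
((P)) => ((PP))   [P → P P]
((PP)) => ((PPP))   [P → P P]
((PPP)) => ((()PP))   [P → ( )]
((()PP)) => ((()(P)P))   [P → ( P )]
((()(P)P)) => ((()((P))P))   [P → ( P )]
((()((P))P)) => ((()(((P)))P))   [P → ( P )]
((()(((P)))P)) => ((()(((PP)))P))   [P → P P]
((()(((PP)))P)) => ((()(((PPP)))P))   [P → P P]
((()(((PPP)))P)) => ((()(((()PP)))P))   [P → ( )]
((()(((()PP)))P)) => ((()(((()()P)))P))   [P → ( )]
((()(((()()P)))P)) => ((()(((()()())))P))   [P → ( )]
((()(((()()())))P)) => ((()(((()()())))()))   [P → ( )]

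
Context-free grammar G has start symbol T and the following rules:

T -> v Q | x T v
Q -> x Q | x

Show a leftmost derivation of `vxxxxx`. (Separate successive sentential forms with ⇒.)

T⇒vQ⇒vxQ⇒vxxQ⇒vxxxQ⇒vxxxxQ⇒vxxxxx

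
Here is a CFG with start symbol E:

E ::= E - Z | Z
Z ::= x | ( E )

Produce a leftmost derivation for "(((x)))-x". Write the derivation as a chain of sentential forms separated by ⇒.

E ⇒ E-Z   [E ::= E - Z]
E-Z ⇒ Z-Z   [E ::= Z]
Z-Z ⇒ (E)-Z   [Z ::= ( E )]
(E)-Z ⇒ (Z)-Z   [E ::= Z]
(Z)-Z ⇒ ((E))-Z   [Z ::= ( E )]
((E))-Z ⇒ ((Z))-Z   [E ::= Z]
((Z))-Z ⇒ (((E)))-Z   [Z ::= ( E )]
(((E)))-Z ⇒ (((Z)))-Z   [E ::= Z]
(((Z)))-Z ⇒ (((x)))-Z   [Z ::= x]
(((x)))-Z ⇒ (((x)))-x   [Z ::= x]

E ⇒ E-Z ⇒ Z-Z ⇒ (E)-Z ⇒ (Z)-Z ⇒ ((E))-Z ⇒ ((Z))-Z ⇒ (((E)))-Z ⇒ (((Z)))-Z ⇒ (((x)))-Z ⇒ (((x)))-x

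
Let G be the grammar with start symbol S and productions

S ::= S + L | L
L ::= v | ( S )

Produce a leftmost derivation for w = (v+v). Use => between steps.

S=>L=>(S)=>(S+L)=>(L+L)=>(v+L)=>(v+v)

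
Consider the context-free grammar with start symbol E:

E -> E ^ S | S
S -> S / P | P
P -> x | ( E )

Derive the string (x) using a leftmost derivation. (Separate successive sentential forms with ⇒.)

E ⇒ S ⇒ P ⇒ (E) ⇒ (S) ⇒ (P) ⇒ (x)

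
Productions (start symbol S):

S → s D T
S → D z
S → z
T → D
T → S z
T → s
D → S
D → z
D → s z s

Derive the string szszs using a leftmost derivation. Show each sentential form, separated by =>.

S => sDT   [S → s D T]
sDT => sST   [D → S]
sST => szT   [S → z]
szT => szD   [T → D]
szD => szS   [D → S]
szS => szsDT   [S → s D T]
szsDT => szszT   [D → z]
szszT => szszs   [T → s]

S => sDT => sST => szT => szD => szS => szsDT => szszT => szszs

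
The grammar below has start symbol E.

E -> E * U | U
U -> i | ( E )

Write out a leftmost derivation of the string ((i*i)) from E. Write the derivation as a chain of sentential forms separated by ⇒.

E ⇒ U   [E -> U]
U ⇒ (E)   [U -> ( E )]
(E) ⇒ (U)   [E -> U]
(U) ⇒ ((E))   [U -> ( E )]
((E)) ⇒ ((E*U))   [E -> E * U]
((E*U)) ⇒ ((U*U))   [E -> U]
((U*U)) ⇒ ((i*U))   [U -> i]
((i*U)) ⇒ ((i*i))   [U -> i]

E ⇒ U ⇒ (E) ⇒ (U) ⇒ ((E)) ⇒ ((E*U)) ⇒ ((U*U)) ⇒ ((i*U)) ⇒ ((i*i))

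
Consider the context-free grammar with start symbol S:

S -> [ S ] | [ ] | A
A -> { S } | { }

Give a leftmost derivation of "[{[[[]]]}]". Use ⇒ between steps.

S ⇒ [S] ⇒ [A] ⇒ [{S}] ⇒ [{[S]}] ⇒ [{[[S]]}] ⇒ [{[[[]]]}]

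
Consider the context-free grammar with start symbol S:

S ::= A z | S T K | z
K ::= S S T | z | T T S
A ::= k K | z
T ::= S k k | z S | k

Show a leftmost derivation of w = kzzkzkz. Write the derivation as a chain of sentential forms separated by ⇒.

S⇒Az⇒kKz⇒kSSTz⇒kzSTz⇒kzSTKTz⇒kzzTKTz⇒kzzkKTz⇒kzzkzTz⇒kzzkzkz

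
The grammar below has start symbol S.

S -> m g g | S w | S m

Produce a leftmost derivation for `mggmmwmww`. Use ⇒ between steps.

S⇒Sw⇒Sww⇒Smww⇒Swmww⇒Smwmww⇒Smmwmww⇒mggmmwmww

S ⇒ Sw   [S -> S w]
Sw ⇒ Sww   [S -> S w]
Sww ⇒ Smww   [S -> S m]
Smww ⇒ Swmww   [S -> S w]
Swmww ⇒ Smwmww   [S -> S m]
Smwmww ⇒ Smmwmww   [S -> S m]
Smmwmww ⇒ mggmmwmww   [S -> m g g]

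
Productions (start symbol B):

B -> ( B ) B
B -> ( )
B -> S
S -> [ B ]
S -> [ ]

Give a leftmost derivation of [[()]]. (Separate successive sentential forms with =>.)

B => S   [B -> S]
S => [B]   [S -> [ B ]]
[B] => [S]   [B -> S]
[S] => [[B]]   [S -> [ B ]]
[[B]] => [[()]]   [B -> ( )]

B => S => [B] => [S] => [[B]] => [[()]]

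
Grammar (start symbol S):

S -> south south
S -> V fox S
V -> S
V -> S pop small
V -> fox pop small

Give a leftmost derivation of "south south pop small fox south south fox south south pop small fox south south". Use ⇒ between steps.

S ⇒ V fox S   [S -> V fox S]
V fox S ⇒ S pop small fox S   [V -> S pop small]
S pop small fox S ⇒ V fox S pop small fox S   [S -> V fox S]
V fox S pop small fox S ⇒ S fox S pop small fox S   [V -> S]
S fox S pop small fox S ⇒ V fox S fox S pop small fox S   [S -> V fox S]
V fox S fox S pop small fox S ⇒ S pop small fox S fox S pop small fox S   [V -> S pop small]
S pop small fox S fox S pop small fox S ⇒ south south pop small fox S fox S pop small fox S   [S -> south south]
south south pop small fox S fox S pop small fox S ⇒ south south pop small fox south south fox S pop small fox S   [S -> south south]
south south pop small fox south south fox S pop small fox S ⇒ south south pop small fox south south fox south south pop small fox S   [S -> south south]
south south pop small fox south south fox south south pop small fox S ⇒ south south pop small fox south south fox south south pop small fox south south   [S -> south south]

S ⇒ V fox S ⇒ S pop small fox S ⇒ V fox S pop small fox S ⇒ S fox S pop small fox S ⇒ V fox S fox S pop small fox S ⇒ S pop small fox S fox S pop small fox S ⇒ south south pop small fox S fox S pop small fox S ⇒ south south pop small fox south south fox S pop small fox S ⇒ south south pop small fox south south fox south south pop small fox S ⇒ south south pop small fox south south fox south south pop small fox south south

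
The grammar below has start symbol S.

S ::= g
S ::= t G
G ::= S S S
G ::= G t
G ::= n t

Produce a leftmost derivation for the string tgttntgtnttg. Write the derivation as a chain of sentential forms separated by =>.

S => tG   [S ::= t G]
tG => tSSS   [G ::= S S S]
tSSS => tgSS   [S ::= g]
tgSS => tgtGS   [S ::= t G]
tgtGS => tgtGtS   [G ::= G t]
tgtGtS => tgtSSStS   [G ::= S S S]
tgtSSStS => tgttGSStS   [S ::= t G]
tgttGSStS => tgttntSStS   [G ::= n t]
tgttntSStS => tgttntgStS   [S ::= g]
tgttntgStS => tgttntgtGtS   [S ::= t G]
tgttntgtGtS => tgttntgtnttS   [G ::= n t]
tgttntgtnttS => tgttntgtnttg   [S ::= g]

S => tG => tSSS => tgSS => tgtGS => tgtGtS => tgtSSStS => tgttGSStS => tgttntSStS => tgttntgStS => tgttntgtGtS => tgttntgtnttS => tgttntgtnttg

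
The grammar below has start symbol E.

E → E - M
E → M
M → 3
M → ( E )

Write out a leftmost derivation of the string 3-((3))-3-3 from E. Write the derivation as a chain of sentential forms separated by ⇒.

E⇒E-M⇒E-M-M⇒E-M-M-M⇒M-M-M-M⇒3-M-M-M⇒3-(E)-M-M⇒3-(M)-M-M⇒3-((E))-M-M⇒3-((M))-M-M⇒3-((3))-M-M⇒3-((3))-3-M⇒3-((3))-3-3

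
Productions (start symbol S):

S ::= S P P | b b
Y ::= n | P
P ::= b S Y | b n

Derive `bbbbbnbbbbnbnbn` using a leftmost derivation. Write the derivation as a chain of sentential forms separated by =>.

S => SPP => SPPPP => bbPPPP => bbbSYPPP => bbbbbYPPP => bbbbbnPPP => bbbbbnbSYPP => bbbbbnbbbYPP => bbbbbnbbbPPP => bbbbbnbbbbnPP => bbbbbnbbbbnbnP => bbbbbnbbbbnbnbn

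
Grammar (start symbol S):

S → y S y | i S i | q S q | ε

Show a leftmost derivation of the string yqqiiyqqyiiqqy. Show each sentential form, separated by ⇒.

S ⇒ ySy   [S → y S y]
ySy ⇒ yqSqy   [S → q S q]
yqSqy ⇒ yqqSqqy   [S → q S q]
yqqSqqy ⇒ yqqiSiqqy   [S → i S i]
yqqiSiqqy ⇒ yqqiiSiiqqy   [S → i S i]
yqqiiSiiqqy ⇒ yqqiiySyiiqqy   [S → y S y]
yqqiiySyiiqqy ⇒ yqqiiyqSqyiiqqy   [S → q S q]
yqqiiyqSqyiiqqy ⇒ yqqiiyqqyiiqqy   [S → ε]

S ⇒ ySy ⇒ yqSqy ⇒ yqqSqqy ⇒ yqqiSiqqy ⇒ yqqiiSiiqqy ⇒ yqqiiySyiiqqy ⇒ yqqiiyqSqyiiqqy ⇒ yqqiiyqqyiiqqy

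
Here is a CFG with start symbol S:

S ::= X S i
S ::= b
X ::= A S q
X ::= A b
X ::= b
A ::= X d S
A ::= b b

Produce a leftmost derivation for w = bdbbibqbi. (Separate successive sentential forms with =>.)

S => XSi => ASqSi => XdSSqSi => bdSSqSi => bdXSiSqSi => bdbSiSqSi => bdbbiSqSi => bdbbibqSi => bdbbibqbi

S => XSi   [S ::= X S i]
XSi => ASqSi   [X ::= A S q]
ASqSi => XdSSqSi   [A ::= X d S]
XdSSqSi => bdSSqSi   [X ::= b]
bdSSqSi => bdXSiSqSi   [S ::= X S i]
bdXSiSqSi => bdbSiSqSi   [X ::= b]
bdbSiSqSi => bdbbiSqSi   [S ::= b]
bdbbiSqSi => bdbbibqSi   [S ::= b]
bdbbibqSi => bdbbibqbi   [S ::= b]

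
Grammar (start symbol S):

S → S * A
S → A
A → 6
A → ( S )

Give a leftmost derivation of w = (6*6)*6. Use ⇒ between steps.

S ⇒ S*A ⇒ A*A ⇒ (S)*A ⇒ (S*A)*A ⇒ (A*A)*A ⇒ (6*A)*A ⇒ (6*6)*A ⇒ (6*6)*6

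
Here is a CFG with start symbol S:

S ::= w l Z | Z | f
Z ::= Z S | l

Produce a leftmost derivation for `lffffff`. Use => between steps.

S => Z   [S ::= Z]
Z => ZS   [Z ::= Z S]
ZS => ZSS   [Z ::= Z S]
ZSS => ZSSS   [Z ::= Z S]
ZSSS => ZSSSS   [Z ::= Z S]
ZSSSS => ZSSSSS   [Z ::= Z S]
ZSSSSS => ZSSSSSS   [Z ::= Z S]
ZSSSSSS => lSSSSSS   [Z ::= l]
lSSSSSS => lfSSSSS   [S ::= f]
lfSSSSS => lffSSSS   [S ::= f]
lffSSSS => lfffSSS   [S ::= f]
lfffSSS => lffffSS   [S ::= f]
lffffSS => lfffffS   [S ::= f]
lfffffS => lffffff   [S ::= f]

S=>Z=>ZS=>ZSS=>ZSSS=>ZSSSS=>ZSSSSS=>ZSSSSSS=>lSSSSSS=>lfSSSSS=>lffSSSS=>lfffSSS=>lffffSS=>lfffffS=>lffffff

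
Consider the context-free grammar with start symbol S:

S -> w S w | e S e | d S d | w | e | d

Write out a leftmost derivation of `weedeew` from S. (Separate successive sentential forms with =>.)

S => wSw => weSew => weeSeew => weedeew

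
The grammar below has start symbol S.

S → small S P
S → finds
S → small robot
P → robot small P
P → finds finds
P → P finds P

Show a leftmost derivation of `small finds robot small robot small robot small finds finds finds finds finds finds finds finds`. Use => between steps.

S => small S P   [S → small S P]
small S P => small finds P   [S → finds]
small finds P => small finds robot small P   [P → robot small P]
small finds robot small P => small finds robot small P finds P   [P → P finds P]
small finds robot small P finds P => small finds robot small robot small P finds P   [P → robot small P]
small finds robot small robot small P finds P => small finds robot small robot small robot small P finds P   [P → robot small P]
small finds robot small robot small robot small P finds P => small finds robot small robot small robot small P finds P finds P   [P → P finds P]
small finds robot small robot small robot small P finds P finds P => small finds robot small robot small robot small finds finds finds P finds P   [P → finds finds]
small finds robot small robot small robot small finds finds finds P finds P => small finds robot small robot small robot small finds finds finds finds finds finds P   [P → finds finds]
small finds robot small robot small robot small finds finds finds finds finds finds P => small finds robot small robot small robot small finds finds finds finds finds finds finds finds   [P → finds finds]

S => small S P => small finds P => small finds robot small P => small finds robot small P finds P => small finds robot small robot small P finds P => small finds robot small robot small robot small P finds P => small finds robot small robot small robot small P finds P finds P => small finds robot small robot small robot small finds finds finds P finds P => small finds robot small robot small robot small finds finds finds finds finds finds P => small finds robot small robot small robot small finds finds finds finds finds finds finds finds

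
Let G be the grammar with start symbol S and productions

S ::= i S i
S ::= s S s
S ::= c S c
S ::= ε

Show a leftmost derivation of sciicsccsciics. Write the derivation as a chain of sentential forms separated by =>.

S=>sSs=>scScs=>sciSics=>sciiSiics=>sciicSciics=>sciicsSsciics=>sciicscScsciics=>sciicsccsciics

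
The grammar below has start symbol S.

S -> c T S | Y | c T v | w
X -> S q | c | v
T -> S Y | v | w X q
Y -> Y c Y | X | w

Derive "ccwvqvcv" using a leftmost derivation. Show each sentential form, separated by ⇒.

S⇒cTv⇒cSYv⇒ccTvYv⇒ccwXqvYv⇒ccwvqvYv⇒ccwvqvXv⇒ccwvqvcv

S ⇒ cTv   [S -> c T v]
cTv ⇒ cSYv   [T -> S Y]
cSYv ⇒ ccTvYv   [S -> c T v]
ccTvYv ⇒ ccwXqvYv   [T -> w X q]
ccwXqvYv ⇒ ccwvqvYv   [X -> v]
ccwvqvYv ⇒ ccwvqvXv   [Y -> X]
ccwvqvXv ⇒ ccwvqvcv   [X -> c]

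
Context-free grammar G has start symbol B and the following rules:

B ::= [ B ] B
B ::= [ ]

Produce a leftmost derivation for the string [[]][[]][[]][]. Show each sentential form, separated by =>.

B=>[B]B=>[[]]B=>[[]][B]B=>[[]][[]]B=>[[]][[]][B]B=>[[]][[]][[]]B=>[[]][[]][[]][]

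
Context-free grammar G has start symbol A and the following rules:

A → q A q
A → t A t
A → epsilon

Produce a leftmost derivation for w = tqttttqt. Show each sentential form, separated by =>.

A => tAt => tqAqt => tqtAtqt => tqttAttqt => tqttttqt

A => tAt   [A → t A t]
tAt => tqAqt   [A → q A q]
tqAqt => tqtAtqt   [A → t A t]
tqtAtqt => tqttAttqt   [A → t A t]
tqttAttqt => tqttttqt   [A → epsilon]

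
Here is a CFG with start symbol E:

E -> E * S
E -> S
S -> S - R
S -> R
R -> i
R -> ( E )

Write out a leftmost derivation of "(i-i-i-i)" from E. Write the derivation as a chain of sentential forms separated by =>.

E => S => R => (E) => (S) => (S-R) => (S-R-R) => (S-R-R-R) => (R-R-R-R) => (i-R-R-R) => (i-i-R-R) => (i-i-i-R) => (i-i-i-i)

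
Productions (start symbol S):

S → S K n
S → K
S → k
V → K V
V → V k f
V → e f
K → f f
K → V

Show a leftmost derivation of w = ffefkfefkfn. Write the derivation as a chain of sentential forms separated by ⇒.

S ⇒ SKn ⇒ KKn ⇒ VKn ⇒ KVKn ⇒ ffVKn ⇒ ffVkfKn ⇒ ffefkfKn ⇒ ffefkfVn ⇒ ffefkfVkfn ⇒ ffefkfefkfn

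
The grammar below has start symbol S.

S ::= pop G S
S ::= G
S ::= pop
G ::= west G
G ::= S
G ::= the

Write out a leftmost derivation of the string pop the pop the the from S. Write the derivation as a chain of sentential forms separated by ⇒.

S ⇒ pop G S ⇒ pop the S ⇒ pop the pop G S ⇒ pop the pop the S ⇒ pop the pop the G ⇒ pop the pop the the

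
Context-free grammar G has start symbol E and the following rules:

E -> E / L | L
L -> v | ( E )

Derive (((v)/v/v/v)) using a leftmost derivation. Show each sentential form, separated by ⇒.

E ⇒ L   [E -> L]
L ⇒ (E)   [L -> ( E )]
(E) ⇒ (L)   [E -> L]
(L) ⇒ ((E))   [L -> ( E )]
((E)) ⇒ ((E/L))   [E -> E / L]
((E/L)) ⇒ ((E/L/L))   [E -> E / L]
((E/L/L)) ⇒ ((E/L/L/L))   [E -> E / L]
((E/L/L/L)) ⇒ ((L/L/L/L))   [E -> L]
((L/L/L/L)) ⇒ (((E)/L/L/L))   [L -> ( E )]
(((E)/L/L/L)) ⇒ (((L)/L/L/L))   [E -> L]
(((L)/L/L/L)) ⇒ (((v)/L/L/L))   [L -> v]
(((v)/L/L/L)) ⇒ (((v)/v/L/L))   [L -> v]
(((v)/v/L/L)) ⇒ (((v)/v/v/L))   [L -> v]
(((v)/v/v/L)) ⇒ (((v)/v/v/v))   [L -> v]

E ⇒ L ⇒ (E) ⇒ (L) ⇒ ((E)) ⇒ ((E/L)) ⇒ ((E/L/L)) ⇒ ((E/L/L/L)) ⇒ ((L/L/L/L)) ⇒ (((E)/L/L/L)) ⇒ (((L)/L/L/L)) ⇒ (((v)/L/L/L)) ⇒ (((v)/v/L/L)) ⇒ (((v)/v/v/L)) ⇒ (((v)/v/v/v))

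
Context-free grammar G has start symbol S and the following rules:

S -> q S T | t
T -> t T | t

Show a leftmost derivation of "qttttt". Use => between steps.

S=>qST=>qtT=>qttT=>qtttT=>qttttT=>qttttt

S => qST   [S -> q S T]
qST => qtT   [S -> t]
qtT => qttT   [T -> t T]
qttT => qtttT   [T -> t T]
qtttT => qttttT   [T -> t T]
qttttT => qttttt   [T -> t]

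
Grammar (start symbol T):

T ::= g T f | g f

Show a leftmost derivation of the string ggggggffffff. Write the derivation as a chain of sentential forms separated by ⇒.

T ⇒ gTf   [T ::= g T f]
gTf ⇒ ggTff   [T ::= g T f]
ggTff ⇒ gggTfff   [T ::= g T f]
gggTfff ⇒ ggggTffff   [T ::= g T f]
ggggTffff ⇒ gggggTfffff   [T ::= g T f]
gggggTfffff ⇒ ggggggffffff   [T ::= g f]

T ⇒ gTf ⇒ ggTff ⇒ gggTfff ⇒ ggggTffff ⇒ gggggTfffff ⇒ ggggggffffff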